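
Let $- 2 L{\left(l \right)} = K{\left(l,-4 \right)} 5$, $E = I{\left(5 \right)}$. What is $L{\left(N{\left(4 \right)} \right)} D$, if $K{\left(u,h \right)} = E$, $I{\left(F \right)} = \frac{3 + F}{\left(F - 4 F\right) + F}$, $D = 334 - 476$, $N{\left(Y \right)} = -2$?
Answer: $-284$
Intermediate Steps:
$D = -142$
$I{\left(F \right)} = - \frac{3 + F}{2 F}$ ($I{\left(F \right)} = \frac{3 + F}{- 3 F + F} = \frac{3 + F}{\left(-2\right) F} = \left(3 + F\right) \left(- \frac{1}{2 F}\right) = - \frac{3 + F}{2 F}$)
$E = - \frac{4}{5}$ ($E = \frac{-3 - 5}{2 \cdot 5} = \frac{1}{2} \cdot \frac{1}{5} \left(-3 - 5\right) = \frac{1}{2} \cdot \frac{1}{5} \left(-8\right) = - \frac{4}{5} \approx -0.8$)
$K{\left(u,h \right)} = - \frac{4}{5}$
$L{\left(l \right)} = 2$ ($L{\left(l \right)} = - \frac{\left(- \frac{4}{5}\right) 5}{2} = \left(- \frac{1}{2}\right) \left(-4\right) = 2$)
$L{\left(N{\left(4 \right)} \right)} D = 2 \left(-142\right) = -284$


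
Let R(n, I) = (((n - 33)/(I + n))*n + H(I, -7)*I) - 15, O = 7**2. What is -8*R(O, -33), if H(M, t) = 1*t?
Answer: -2120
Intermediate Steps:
O = 49
H(M, t) = t
R(n, I) = -15 - 7*I + n*(-33 + n)/(I + n) (R(n, I) = (((n - 33)/(I + n))*n - 7*I) - 15 = (((-33 + n)/(I + n))*n - 7*I) - 15 = (n*(-33 + n)/(I + n) - 7*I) - 15 = (-7*I + n*(-33 + n)/(I + n)) - 15 = -15 - 7*I + n*(-33 + n)/(I + n))
-8*R(O, -33) = -8*(49**2 - 48*49 - 15*(-33) - 7*(-33)**2 - 7*(-33)*49)/(-33 + 49) = -8*(2401 - 2352 + 495 - 7*1089 + 11319)/16 = -(2401 - 2352 + 495 - 7623 + 11319)/2 = -4240/2 = -8*265 = -2120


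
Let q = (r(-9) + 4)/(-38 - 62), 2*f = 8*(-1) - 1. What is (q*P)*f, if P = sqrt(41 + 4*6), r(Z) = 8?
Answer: 27*sqrt(65)/50 ≈ 4.3536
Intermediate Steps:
P = sqrt(65) (P = sqrt(41 + 24) = sqrt(65) ≈ 8.0623)
f = -9/2 (f = (8*(-1) - 1)/2 = (-8 - 1)/2 = (1/2)*(-9) = -9/2 ≈ -4.5000)
q = -3/25 (q = (8 + 4)/(-38 - 62) = 12/(-100) = 12*(-1/100) = -3/25 ≈ -0.12000)
(q*P)*f = -3*sqrt(65)/25*(-9/2) = 27*sqrt(65)/50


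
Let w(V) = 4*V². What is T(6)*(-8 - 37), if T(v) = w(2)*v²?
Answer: -25920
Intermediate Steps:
T(v) = 16*v² (T(v) = (4*2²)*v² = (4*4)*v² = 16*v²)
T(6)*(-8 - 37) = (16*6²)*(-8 - 37) = (16*36)*(-45) = 576*(-45) = -25920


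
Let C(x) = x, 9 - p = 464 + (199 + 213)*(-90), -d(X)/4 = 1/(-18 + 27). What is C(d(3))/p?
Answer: -4/329625 ≈ -1.2135e-5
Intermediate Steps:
d(X) = -4/9 (d(X) = -4/(-18 + 27) = -4/9)
p = 36625 (p = 9 - (464 + (199 + 213)*(-90)) = 9 - (464 + 412*(-90)) = 9 - (464 - 37080) = 9 - 1*(-36616) = 9 + 36616 = 36625)
C(d(3))/p = -4/9/36625 = -4/9*1/36625 = -4/329625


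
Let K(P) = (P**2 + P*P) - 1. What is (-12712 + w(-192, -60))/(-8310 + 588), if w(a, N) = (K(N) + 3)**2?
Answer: -960298/143 ≈ -6715.4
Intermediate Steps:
K(P) = -1 + 2*P**2 (K(P) = (P**2 + P**2) - 1 = 2*P**2 - 1 = -1 + 2*P**2)
w(a, N) = (2 + 2*N**2)**2 (w(a, N) = ((-1 + 2*N**2) + 3)**2 = (2 + 2*N**2)**2)
(-12712 + w(-192, -60))/(-8310 + 588) = (-12712 + 4*(1 + (-60)**2)**2)/(-8310 + 588) = (-12712 + 4*(1 + 3600)**2)/(-7722) = (-12712 + 4*3601**2)*(-1/7722) = (-12712 + 4*12967201)*(-1/7722) = (-12712 + 51868804)*(-1/7722) = 51856092*(-1/7722) = -960298/143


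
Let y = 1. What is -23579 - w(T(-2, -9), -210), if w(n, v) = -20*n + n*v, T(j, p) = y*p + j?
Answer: -26109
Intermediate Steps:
T(j, p) = j + p (T(j, p) = 1*p + j = p + j = j + p)
-23579 - w(T(-2, -9), -210) = -23579 - (-2 - 9)*(-20 - 210) = -23579 - (-11)*(-230) = -23579 - 1*2530 = -23579 - 2530 = -26109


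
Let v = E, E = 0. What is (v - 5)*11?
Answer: -55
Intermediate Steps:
v = 0
(v - 5)*11 = (0 - 5)*11 = -5*11 = -55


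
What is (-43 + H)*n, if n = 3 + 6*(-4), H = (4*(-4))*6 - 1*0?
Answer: 2919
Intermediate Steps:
H = -96 (H = -16*6 + 0 = -96 + 0 = -96)
n = -21 (n = 3 - 24 = -21)
(-43 + H)*n = (-43 - 96)*(-21) = -139*(-21) = 2919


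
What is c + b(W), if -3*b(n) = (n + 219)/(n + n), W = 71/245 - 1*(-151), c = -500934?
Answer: -111405808585/222396 ≈ -5.0093e+5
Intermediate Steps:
W = 37066/245 (W = 71*(1/245) + 151 = 71/245 + 151 = 37066/245 ≈ 151.29)
b(n) = -(219 + n)/(6*n) (b(n) = -(n + 219)/(3*(n + n)) = -(219 + n)/(3*(2*n)) = -(219 + n)*1/(2*n)/3 = -(219 + n)/(6*n))
c + b(W) = -500934 + (-219 - 1*37066/245)/(6*(37066/245)) = -500934 + (⅙)*(245/37066)*(-219 - 37066/245) = -500934 + (⅙)*(245/37066)*(-90721/245) = -500934 - 90721/222396 = -111405808585/222396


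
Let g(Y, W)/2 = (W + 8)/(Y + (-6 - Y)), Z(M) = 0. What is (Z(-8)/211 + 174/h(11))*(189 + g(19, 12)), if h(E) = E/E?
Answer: 31726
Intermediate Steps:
h(E) = 1
g(Y, W) = -8/3 - W/3 (g(Y, W) = 2*((W + 8)/(Y + (-6 - Y))) = 2*((8 + W)/(-6)) = 2*((8 + W)*(-⅙)) = 2*(-4/3 - W/6) = -8/3 - W/3)
(Z(-8)/211 + 174/h(11))*(189 + g(19, 12)) = (0/211 + 174/1)*(189 + (-8/3 - ⅓*12)) = (0*(1/211) + 174*1)*(189 + (-8/3 - 4)) = (0 + 174)*(189 - 20/3) = 174*(547/3) = 31726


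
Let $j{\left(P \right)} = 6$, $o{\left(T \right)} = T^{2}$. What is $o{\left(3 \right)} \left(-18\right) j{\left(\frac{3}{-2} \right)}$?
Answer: $-972$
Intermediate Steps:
$o{\left(3 \right)} \left(-18\right) j{\left(\frac{3}{-2} \right)} = 3^{2} \left(-18\right) 6 = 9 \left(-18\right) 6 = \left(-162\right) 6 = -972$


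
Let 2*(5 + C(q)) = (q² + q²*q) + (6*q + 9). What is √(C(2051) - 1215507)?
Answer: √17259053086/2 ≈ 65687.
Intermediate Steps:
C(q) = -½ + q²/2 + q³/2 + 3*q (C(q) = -5 + ((q² + q²*q) + (6*q + 9))/2 = -5 + ((q² + q³) + (9 + 6*q))/2 = -5 + (9 + q² + q³ + 6*q)/2 = -5 + (9/2 + q²/2 + q³/2 + 3*q) = -½ + q²/2 + q³/2 + 3*q)
√(C(2051) - 1215507) = √((-½ + (½)*2051² + (½)*2051³ + 3*2051) - 1215507) = √((-½ + (½)*4206601 + (½)*8627738651 + 6153) - 1215507) = √((-½ + 4206601/2 + 8627738651/2 + 6153) - 1215507) = √(8631957557/2 - 1215507) = √(8629526543/2) = √17259053086/2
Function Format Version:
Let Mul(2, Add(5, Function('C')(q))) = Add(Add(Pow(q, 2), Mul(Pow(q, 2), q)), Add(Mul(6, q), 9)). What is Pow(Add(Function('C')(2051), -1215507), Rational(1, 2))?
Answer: Mul(Rational(1, 2), Pow(17259053086, Rational(1, 2))) ≈ 65687.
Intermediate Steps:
Function('C')(q) = Add(Rational(-1, 2), Mul(Rational(1, 2), Pow(q, 2)), Mul(Rational(1, 2), Pow(q, 3)), Mul(3, q)) (Function('C')(q) = Add(-5, Mul(Rational(1, 2), Add(Add(Pow(q, 2), Mul(Pow(q, 2), q)), Add(Mul(6, q), 9)))) = Add(-5, Mul(Rational(1, 2), Add(Add(Pow(q, 2), Pow(q, 3)), Add(9, Mul(6, q))))) = Add(-5, Mul(Rational(1, 2), Add(9, Pow(q, 2), Pow(q, 3), Mul(6, q)))) = Add(-5, Add(Rational(9, 2), Mul(Rational(1, 2), Pow(q, 2)), Mul(Rational(1, 2), Pow(q, 3)), Mul(3, q))) = Add(Rational(-1, 2), Mul(Rational(1, 2), Pow(q, 2)), Mul(Rational(1, 2), Pow(q, 3)), Mul(3, q)))
Pow(Add(Function('C')(2051), -1215507), Rational(1, 2)) = Pow(Add(Add(Rational(-1, 2), Mul(Rational(1, 2), Pow(2051, 2)), Mul(Rational(1, 2), Pow(2051, 3)), Mul(3, 2051)), -1215507), Rational(1, 2)) = Pow(Add(Add(Rational(-1, 2), Mul(Rational(1, 2), 4206601), Mul(Rational(1, 2), 8627738651), 6153), -1215507), Rational(1, 2)) = Pow(Add(Add(Rational(-1, 2), Rational(4206601, 2), Rational(8627738651, 2), 6153), -1215507), Rational(1, 2)) = Pow(Add(Rational(8631957557, 2), -1215507), Rational(1, 2)) = Pow(Rational(8629526543, 2), Rational(1, 2)) = Mul(Rational(1, 2), Pow(17259053086, Rational(1, 2)))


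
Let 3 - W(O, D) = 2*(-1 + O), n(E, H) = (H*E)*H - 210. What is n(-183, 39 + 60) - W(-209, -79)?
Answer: -1794216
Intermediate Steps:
n(E, H) = -210 + E*H² (n(E, H) = (E*H)*H - 210 = E*H² - 210 = -210 + E*H²)
W(O, D) = 5 - 2*O (W(O, D) = 3 - 2*(-1 + O) = 3 - (-2 + 2*O) = 3 + (2 - 2*O) = 5 - 2*O)
n(-183, 39 + 60) - W(-209, -79) = (-210 - 183*(39 + 60)²) - (5 - 2*(-209)) = (-210 - 183*99²) - (5 + 418) = (-210 - 183*9801) - 1*423 = (-210 - 1793583) - 423 = -1793793 - 423 = -1794216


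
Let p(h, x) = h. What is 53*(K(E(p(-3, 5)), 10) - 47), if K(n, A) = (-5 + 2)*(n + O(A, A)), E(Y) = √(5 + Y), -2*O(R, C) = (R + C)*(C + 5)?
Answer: 21359 - 159*√2 ≈ 21134.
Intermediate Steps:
O(R, C) = -(5 + C)*(C + R)/2 (O(R, C) = -(R + C)*(C + 5)/2 = -(C + R)*(5 + C)/2 = -(5 + C)*(C + R)/2)
K(n, A) = -3*n + 3*A² + 15*A (K(n, A) = (-5 + 2)*(n + (-5*A/2 - 5*A/2 - A²/2 - A*A/2)) = -3*(n + (-5*A/2 - 5*A/2 - A²/2 - A²/2)) = -3*(n + (-A² - 5*A)) = -3*(n - A² - 5*A) = -3*n + 3*A² + 15*A)
53*(K(E(p(-3, 5)), 10) - 47) = 53*((-3*√(5 - 3) + 3*10² + 15*10) - 47) = 53*((-3*√2 + 3*100 + 150) - 47) = 53*((-3*√2 + 300 + 150) - 47) = 53*((450 - 3*√2) - 47) = 53*(403 - 3*√2) = 21359 - 159*√2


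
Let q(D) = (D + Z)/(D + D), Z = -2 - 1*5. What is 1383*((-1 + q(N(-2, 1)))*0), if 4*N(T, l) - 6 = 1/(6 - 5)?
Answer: 0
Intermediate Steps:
Z = -7 (Z = -2 - 5 = -7)
N(T, l) = 7/4 (N(T, l) = 3/2 + 1/(4*(6 - 5)) = 3/2 + (1/4)/1 = 3/2 + (1/4)*1 = 3/2 + 1/4 = 7/4)
q(D) = (-7 + D)/(2*D) (q(D) = (D - 7)/(D + D) = (-7 + D)/((2*D)) = (-7 + D)*(1/(2*D)) = (-7 + D)/(2*D))
1383*((-1 + q(N(-2, 1)))*0) = 1383*((-1 + (-7 + 7/4)/(2*(7/4)))*0) = 1383*((-1 + (1/2)*(4/7)*(-21/4))*0) = 1383*((-1 - 3/2)*0) = 1383*(-5/2*0) = 1383*0 = 0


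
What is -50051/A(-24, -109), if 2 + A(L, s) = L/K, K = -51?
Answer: 850867/26 ≈ 32726.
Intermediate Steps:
A(L, s) = -2 - L/51 (A(L, s) = -2 + L/(-51) = -2 + L*(-1/51) = -2 - L/51)
-50051/A(-24, -109) = -50051/(-2 - 1/51*(-24)) = -50051/(-2 + 8/17) = -50051/(-26/17) = -50051*(-17/26) = 850867/26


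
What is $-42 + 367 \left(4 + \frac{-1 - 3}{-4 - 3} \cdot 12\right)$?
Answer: $\frac{27598}{7} \approx 3942.6$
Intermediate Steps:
$-42 + 367 \left(4 + \frac{-1 - 3}{-4 - 3} \cdot 12\right) = -42 + 367 \left(4 + - \frac{4}{-7} \cdot 12\right) = -42 + 367 \left(4 + \left(-4\right) \left(- \frac{1}{7}\right) 12\right) = -42 + 367 \left(4 + \frac{4}{7} \cdot 12\right) = -42 + 367 \left(4 + \frac{48}{7}\right) = -42 + 367 \cdot \frac{76}{7} = -42 + \frac{27892}{7} = \frac{27598}{7}$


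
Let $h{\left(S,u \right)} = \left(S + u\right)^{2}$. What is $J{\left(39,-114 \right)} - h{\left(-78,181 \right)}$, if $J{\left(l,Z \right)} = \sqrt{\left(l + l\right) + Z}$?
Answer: $-10609 + 6 i \approx -10609.0 + 6.0 i$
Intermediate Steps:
$J{\left(l,Z \right)} = \sqrt{Z + 2 l}$ ($J{\left(l,Z \right)} = \sqrt{2 l + Z} = \sqrt{Z + 2 l}$)
$J{\left(39,-114 \right)} - h{\left(-78,181 \right)} = \sqrt{-114 + 2 \cdot 39} - \left(-78 + 181\right)^{2} = \sqrt{-114 + 78} - 103^{2} = \sqrt{-36} - 10609 = 6 i - 10609 = -10609 + 6 i$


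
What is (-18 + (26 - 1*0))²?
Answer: 64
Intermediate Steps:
(-18 + (26 - 1*0))² = (-18 + (26 + 0))² = (-18 + 26)² = 8² = 64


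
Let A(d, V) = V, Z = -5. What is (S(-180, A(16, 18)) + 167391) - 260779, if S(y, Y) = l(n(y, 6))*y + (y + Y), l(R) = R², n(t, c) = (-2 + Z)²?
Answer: -525730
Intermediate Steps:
n(t, c) = 49 (n(t, c) = (-2 - 5)² = (-7)² = 49)
S(y, Y) = Y + 2402*y (S(y, Y) = 49²*y + (y + Y) = 2401*y + (Y + y) = Y + 2402*y)
(S(-180, A(16, 18)) + 167391) - 260779 = ((18 + 2402*(-180)) + 167391) - 260779 = ((18 - 432360) + 167391) - 260779 = (-432342 + 167391) - 260779 = -264951 - 260779 = -525730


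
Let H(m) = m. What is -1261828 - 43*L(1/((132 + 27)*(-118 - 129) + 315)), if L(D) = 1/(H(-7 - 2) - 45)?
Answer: -68138669/54 ≈ -1.2618e+6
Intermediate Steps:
L(D) = -1/54 (L(D) = 1/((-7 - 2) - 45) = 1/(-9 - 45) = 1/(-54) = -1/54)
-1261828 - 43*L(1/((132 + 27)*(-118 - 129) + 315)) = -1261828 - 43*(-1)/54 = -1261828 - 1*(-43/54) = -1261828 + 43/54 = -68138669/54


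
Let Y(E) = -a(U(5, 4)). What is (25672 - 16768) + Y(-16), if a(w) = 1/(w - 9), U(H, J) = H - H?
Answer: 80137/9 ≈ 8904.1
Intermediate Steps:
U(H, J) = 0
a(w) = 1/(-9 + w)
Y(E) = ⅑ (Y(E) = -1/(-9 + 0) = -1/(-9) = -1*(-⅑) = ⅑)
(25672 - 16768) + Y(-16) = (25672 - 16768) + ⅑ = 8904 + ⅑ = 80137/9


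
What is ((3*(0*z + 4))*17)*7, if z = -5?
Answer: 1428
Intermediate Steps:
((3*(0*z + 4))*17)*7 = ((3*(0*(-5) + 4))*17)*7 = ((3*(0 + 4))*17)*7 = ((3*4)*17)*7 = (12*17)*7 = 204*7 = 1428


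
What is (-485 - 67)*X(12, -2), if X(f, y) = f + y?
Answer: -5520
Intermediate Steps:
(-485 - 67)*X(12, -2) = (-485 - 67)*(12 - 2) = -552*10 = -5520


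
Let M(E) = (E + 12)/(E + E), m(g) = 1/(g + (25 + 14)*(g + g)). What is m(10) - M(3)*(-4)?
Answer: 7901/790 ≈ 10.001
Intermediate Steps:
m(g) = 1/(79*g) (m(g) = 1/(g + 39*(2*g)) = 1/(g + 78*g) = 1/(79*g))
M(E) = (12 + E)/(2*E) (M(E) = (12 + E)/((2*E)) = (12 + E)*(1/(2*E)) = (12 + E)/(2*E))
m(10) - M(3)*(-4) = (1/79)/10 - (1/2)*(12 + 3)/3*(-4) = (1/79)*(1/10) - (1/2)*(1/3)*15*(-4) = 1/790 - 5*(-4)/2 = 1/790 - 1*(-10) = 1/790 + 10 = 7901/790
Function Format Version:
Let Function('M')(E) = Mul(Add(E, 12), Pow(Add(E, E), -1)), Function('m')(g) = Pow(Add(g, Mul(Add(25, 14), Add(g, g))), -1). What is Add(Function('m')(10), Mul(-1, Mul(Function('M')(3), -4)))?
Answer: Rational(7901, 790) ≈ 10.001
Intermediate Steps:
Function('m')(g) = Mul(Rational(1, 79), Pow(g, -1)) (Function('m')(g) = Pow(Add(g, Mul(39, Mul(2, g))), -1) = Pow(Add(g, Mul(78, g)), -1) = Pow(Mul(79, g), -1) = Mul(Rational(1, 79), Pow(g, -1)))
Function('M')(E) = Mul(Rational(1, 2), Pow(E, -1), Add(12, E)) (Function('M')(E) = Mul(Add(12, E), Pow(Mul(2, E), -1)) = Mul(Add(12, E), Mul(Rational(1, 2), Pow(E, -1))) = Mul(Rational(1, 2), Pow(E, -1), Add(12, E)))
Add(Function('m')(10), Mul(-1, Mul(Function('M')(3), -4))) = Add(Mul(Rational(1, 79), Pow(10, -1)), Mul(-1, Mul(Mul(Rational(1, 2), Pow(3, -1), Add(12, 3)), -4))) = Add(Mul(Rational(1, 79), Rational(1, 10)), Mul(-1, Mul(Mul(Rational(1, 2), Rational(1, 3), 15), -4))) = Add(Rational(1, 790), Mul(-1, Mul(Rational(5, 2), -4))) = Add(Rational(1, 790), Mul(-1, -10)) = Add(Rational(1, 790), 10) = Rational(7901, 790)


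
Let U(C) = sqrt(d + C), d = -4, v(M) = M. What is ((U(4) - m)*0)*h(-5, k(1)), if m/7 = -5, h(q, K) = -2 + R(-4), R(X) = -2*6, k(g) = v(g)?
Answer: 0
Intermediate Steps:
k(g) = g
R(X) = -12
h(q, K) = -14 (h(q, K) = -2 - 12 = -14)
m = -35 (m = 7*(-5) = -35)
U(C) = sqrt(-4 + C)
((U(4) - m)*0)*h(-5, k(1)) = ((sqrt(-4 + 4) - 1*(-35))*0)*(-14) = ((sqrt(0) + 35)*0)*(-14) = ((0 + 35)*0)*(-14) = (35*0)*(-14) = 0*(-14) = 0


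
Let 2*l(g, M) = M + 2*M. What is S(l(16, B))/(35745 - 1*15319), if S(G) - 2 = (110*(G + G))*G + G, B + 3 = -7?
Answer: 49487/20426 ≈ 2.4227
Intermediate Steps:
B = -10 (B = -3 - 7 = -10)
l(g, M) = 3*M/2 (l(g, M) = (M + 2*M)/2 = (3*M)/2 = 3*M/2)
S(G) = 2 + G + 220*G**2 (S(G) = 2 + ((110*(G + G))*G + G) = 2 + ((110*(2*G))*G + G) = 2 + ((220*G)*G + G) = 2 + (220*G**2 + G) = 2 + (G + 220*G**2) = 2 + G + 220*G**2)
S(l(16, B))/(35745 - 1*15319) = (2 + (3/2)*(-10) + 220*((3/2)*(-10))**2)/(35745 - 1*15319) = (2 - 15 + 220*(-15)**2)/(35745 - 15319) = (2 - 15 + 220*225)/20426 = (2 - 15 + 49500)*(1/20426) = 49487*(1/20426) = 49487/20426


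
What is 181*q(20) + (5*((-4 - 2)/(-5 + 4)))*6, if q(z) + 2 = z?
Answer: 3438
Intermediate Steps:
q(z) = -2 + z
181*q(20) + (5*((-4 - 2)/(-5 + 4)))*6 = 181*(-2 + 20) + (5*((-4 - 2)/(-5 + 4)))*6 = 181*18 + (5*(-6/(-1)))*6 = 3258 + (5*(-6*(-1)))*6 = 3258 + (5*6)*6 = 3258 + 30*6 = 3258 + 180 = 3438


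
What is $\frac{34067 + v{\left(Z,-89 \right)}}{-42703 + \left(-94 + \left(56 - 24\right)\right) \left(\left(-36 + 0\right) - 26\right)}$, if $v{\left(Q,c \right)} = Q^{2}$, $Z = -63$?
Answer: $- \frac{38036}{38859} \approx -0.97882$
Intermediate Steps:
$\frac{34067 + v{\left(Z,-89 \right)}}{-42703 + \left(-94 + \left(56 - 24\right)\right) \left(\left(-36 + 0\right) - 26\right)} = \frac{34067 + \left(-63\right)^{2}}{-42703 + \left(-94 + \left(56 - 24\right)\right) \left(\left(-36 + 0\right) - 26\right)} = \frac{34067 + 3969}{-42703 + \left(-94 + \left(56 - 24\right)\right) \left(-36 - 26\right)} = \frac{38036}{-42703 + \left(-94 + 32\right) \left(-62\right)} = \frac{38036}{-42703 - -3844} = \frac{38036}{-42703 + 3844} = \frac{38036}{-38859} = 38036 \left(- \frac{1}{38859}\right) = - \frac{38036}{38859}$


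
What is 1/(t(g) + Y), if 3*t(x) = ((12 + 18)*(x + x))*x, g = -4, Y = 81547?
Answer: 1/81867 ≈ 1.2215e-5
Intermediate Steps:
t(x) = 20*x² (t(x) = (((12 + 18)*(x + x))*x)/3 = ((30*(2*x))*x)/3 = ((60*x)*x)/3 = (60*x²)/3 = 20*x²)
1/(t(g) + Y) = 1/(20*(-4)² + 81547) = 1/(20*16 + 81547) = 1/(320 + 81547) = 1/81867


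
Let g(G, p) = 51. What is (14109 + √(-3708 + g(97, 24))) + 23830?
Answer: 37939 + I*√3657 ≈ 37939.0 + 60.473*I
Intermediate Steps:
(14109 + √(-3708 + g(97, 24))) + 23830 = (14109 + √(-3708 + 51)) + 23830 = (14109 + √(-3657)) + 23830 = (14109 + I*√3657) + 23830 = 37939 + I*√3657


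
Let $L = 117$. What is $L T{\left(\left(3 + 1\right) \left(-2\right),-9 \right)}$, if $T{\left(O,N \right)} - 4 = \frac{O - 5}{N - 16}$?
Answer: $\frac{13221}{25} \approx 528.84$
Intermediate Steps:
$T{\left(O,N \right)} = 4 + \frac{-5 + O}{-16 + N}$ ($T{\left(O,N \right)} = 4 + \frac{O - 5}{N - 16} = 4 + \frac{-5 + O}{-16 + N}$)
$L T{\left(\left(3 + 1\right) \left(-2\right),-9 \right)} = 117 \frac{-69 + \left(3 + 1\right) \left(-2\right) + 4 \left(-9\right)}{-16 - 9} = 117 \frac{-69 + 4 \left(-2\right) - 36}{-25} = 117 \left(- \frac{-69 - 8 - 36}{25}\right) = 117 \left(\left(- \frac{1}{25}\right) \left(-113\right)\right) = 117 \cdot \frac{113}{25} = \frac{13221}{25}$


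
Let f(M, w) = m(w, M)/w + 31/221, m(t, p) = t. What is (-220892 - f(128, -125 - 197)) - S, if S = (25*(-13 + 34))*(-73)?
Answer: -40347559/221 ≈ -1.8257e+5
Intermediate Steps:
f(M, w) = 252/221 (f(M, w) = w/w + 31/221 = 1 + 31*(1/221) = 1 + 31/221 = 252/221)
S = -38325 (S = (25*21)*(-73) = 525*(-73) = -38325)
(-220892 - f(128, -125 - 197)) - S = (-220892 - 1*252/221) - 1*(-38325) = (-220892 - 252/221) + 38325 = -48817384/221 + 38325 = -40347559/221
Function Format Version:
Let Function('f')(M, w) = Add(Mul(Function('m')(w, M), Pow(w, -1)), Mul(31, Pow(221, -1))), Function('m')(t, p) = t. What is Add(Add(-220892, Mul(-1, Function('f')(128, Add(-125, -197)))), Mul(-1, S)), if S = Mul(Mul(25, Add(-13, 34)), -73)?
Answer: Rational(-40347559, 221) ≈ -1.8257e+5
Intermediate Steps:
Function('f')(M, w) = Rational(252, 221) (Function('f')(M, w) = Add(Mul(w, Pow(w, -1)), Mul(31, Pow(221, -1))) = Add(1, Mul(31, Rational(1, 221))) = Add(1, Rational(31, 221)) = Rational(252, 221))
S = -38325 (S = Mul(Mul(25, 21), -73) = Mul(525, -73) = -38325)
Add(Add(-220892, Mul(-1, Function('f')(128, Add(-125, -197)))), Mul(-1, S)) = Add(Add(-220892, Mul(-1, Rational(252, 221))), Mul(-1, -38325)) = Add(Add(-220892, Rational(-252, 221)), 38325) = Add(Rational(-48817384, 221), 38325) = Rational(-40347559, 221)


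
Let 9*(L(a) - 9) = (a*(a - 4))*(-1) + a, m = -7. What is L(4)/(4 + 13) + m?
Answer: -58/9 ≈ -6.4444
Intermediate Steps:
L(a) = 9 + a/9 - a*(-4 + a)/9 (L(a) = 9 + ((a*(a - 4))*(-1) + a)/9 = 9 + ((a*(-4 + a))*(-1) + a)/9 = 9 + (-a*(-4 + a) + a)/9 = 9 + (a - a*(-4 + a))/9 = 9 + (a/9 - a*(-4 + a)/9) = 9 + a/9 - a*(-4 + a)/9)
L(4)/(4 + 13) + m = (9 - ⅑*4² + (5/9)*4)/(4 + 13) - 7 = (9 - ⅑*16 + 20/9)/17 - 7 = (9 - 16/9 + 20/9)*(1/17) - 7 = (85/9)*(1/17) - 7 = 5/9 - 7 = -58/9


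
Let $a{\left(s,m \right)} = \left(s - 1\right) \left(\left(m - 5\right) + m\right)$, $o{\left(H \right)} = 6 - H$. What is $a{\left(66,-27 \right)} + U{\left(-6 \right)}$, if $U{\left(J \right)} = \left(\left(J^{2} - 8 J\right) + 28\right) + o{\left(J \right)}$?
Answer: $-3711$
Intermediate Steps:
$U{\left(J \right)} = 34 + J^{2} - 9 J$ ($U{\left(J \right)} = \left(\left(J^{2} - 8 J\right) + 28\right) - \left(-6 + J\right) = \left(28 + J^{2} - 8 J\right) - \left(-6 + J\right) = 34 + J^{2} - 9 J$)
$a{\left(s,m \right)} = \left(-1 + s\right) \left(-5 + 2 m\right)$ ($a{\left(s,m \right)} = \left(-1 + s\right) \left(\left(-5 + m\right) + m\right) = \left(-1 + s\right) \left(-5 + 2 m\right)$)
$a{\left(66,-27 \right)} + U{\left(-6 \right)} = \left(5 - 330 - -54 + 2 \left(-27\right) 66\right) + \left(34 + \left(-6\right)^{2} - -54\right) = \left(5 - 330 + 54 - 3564\right) + \left(34 + 36 + 54\right) = -3835 + 124 = -3711$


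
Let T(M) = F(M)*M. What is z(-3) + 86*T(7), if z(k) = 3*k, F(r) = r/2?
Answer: 2098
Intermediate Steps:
F(r) = r/2 (F(r) = r*(1/2) = r/2)
T(M) = M**2/2 (T(M) = (M/2)*M = M**2/2)
z(-3) + 86*T(7) = 3*(-3) + 86*((1/2)*7**2) = -9 + 86*((1/2)*49) = -9 + 86*(49/2) = -9 + 2107 = 2098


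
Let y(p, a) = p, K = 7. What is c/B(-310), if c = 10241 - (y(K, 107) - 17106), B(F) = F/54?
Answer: -147636/31 ≈ -4762.5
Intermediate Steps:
B(F) = F/54 (B(F) = F*(1/54) = F/54)
c = 27340 (c = 10241 - (7 - 17106) = 10241 - 1*(-17099) = 10241 + 17099 = 27340)
c/B(-310) = 27340/(((1/54)*(-310))) = 27340/(-155/27) = 27340*(-27/155) = -147636/31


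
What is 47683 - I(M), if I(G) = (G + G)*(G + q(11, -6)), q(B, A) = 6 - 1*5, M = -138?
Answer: 9871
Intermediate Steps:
q(B, A) = 1 (q(B, A) = 6 - 5 = 1)
I(G) = 2*G*(1 + G) (I(G) = (G + G)*(G + 1) = (2*G)*(1 + G) = 2*G*(1 + G))
47683 - I(M) = 47683 - 2*(-138)*(1 - 138) = 47683 - 2*(-138)*(-137) = 47683 - 1*37812 = 47683 - 37812 = 9871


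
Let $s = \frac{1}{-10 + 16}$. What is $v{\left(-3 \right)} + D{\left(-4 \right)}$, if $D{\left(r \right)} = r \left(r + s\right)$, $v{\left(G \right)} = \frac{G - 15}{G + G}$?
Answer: $\frac{55}{3} \approx 18.333$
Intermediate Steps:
$s = \frac{1}{6} \approx 0.16667$
$v{\left(G \right)} = \frac{-15 + G}{2 G}$
$D{\left(r \right)} = r \left(\frac{1}{6} + r\right)$ ($D{\left(r \right)} = r \left(r + \frac{1}{6}\right) = r \left(\frac{1}{6} + r\right)$)
$v{\left(-3 \right)} + D{\left(-4 \right)} = \frac{-15 - 3}{2 \left(-3\right)} - 4 \left(\frac{1}{6} - 4\right) = \frac{1}{2} \left(- \frac{1}{3}\right) \left(-18\right) - - \frac{46}{3} = 3 + \frac{46}{3} = \frac{55}{3}$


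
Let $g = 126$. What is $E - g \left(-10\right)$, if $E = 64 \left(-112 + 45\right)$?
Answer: $-3028$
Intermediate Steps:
$E = -4288$ ($E = 64 \left(-67\right) = -4288$)
$E - g \left(-10\right) = -4288 - 126 \left(-10\right) = -4288 - -1260 = -4288 + 1260 = -3028$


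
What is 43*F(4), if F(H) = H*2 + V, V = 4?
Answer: 516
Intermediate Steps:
F(H) = 4 + 2*H (F(H) = H*2 + 4 = 2*H + 4 = 4 + 2*H)
43*F(4) = 43*(4 + 2*4) = 43*(4 + 8) = 43*12 = 516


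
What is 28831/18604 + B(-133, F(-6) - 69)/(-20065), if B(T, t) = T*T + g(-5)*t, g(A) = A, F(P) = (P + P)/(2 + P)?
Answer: 243268539/373289260 ≈ 0.65169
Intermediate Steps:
F(P) = 2*P/(2 + P) (F(P) = (2*P)/(2 + P) = 2*P/(2 + P))
B(T, t) = T² - 5*t (B(T, t) = T*T - 5*t = T² - 5*t)
28831/18604 + B(-133, F(-6) - 69)/(-20065) = 28831/18604 + ((-133)² - 5*(2*(-6)/(2 - 6) - 69))/(-20065) = 28831*(1/18604) + (17689 - 5*(2*(-6)/(-4) - 69))*(-1/20065) = 28831/18604 + (17689 - 5*(2*(-6)*(-¼) - 69))*(-1/20065) = 28831/18604 + (17689 - 5*(3 - 69))*(-1/20065) = 28831/18604 + (17689 - 5*(-66))*(-1/20065) = 28831/18604 + (17689 + 330)*(-1/20065) = 28831/18604 + 18019*(-1/20065) = 28831/18604 - 18019/20065 = 243268539/373289260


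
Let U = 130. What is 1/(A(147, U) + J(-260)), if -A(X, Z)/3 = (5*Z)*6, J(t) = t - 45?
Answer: -1/12005 ≈ -8.3299e-5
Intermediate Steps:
J(t) = -45 + t
A(X, Z) = -90*Z (A(X, Z) = -3*5*Z*6 = -90*Z)
1/(A(147, U) + J(-260)) = 1/(-90*130 + (-45 - 260)) = 1/(-11700 - 305) = 1/(-12005) = -1/12005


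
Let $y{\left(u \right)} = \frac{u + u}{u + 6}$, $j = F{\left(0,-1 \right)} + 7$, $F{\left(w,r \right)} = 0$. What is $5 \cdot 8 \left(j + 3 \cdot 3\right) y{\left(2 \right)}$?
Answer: $320$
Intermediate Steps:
$j = 7$ ($j = 0 + 7 = 7$)
$y{\left(u \right)} = \frac{2 u}{6 + u}$
$5 \cdot 8 \left(j + 3 \cdot 3\right) y{\left(2 \right)} = 5 \cdot 8 \left(7 + 3 \cdot 3\right) 2 \cdot 2 \frac{1}{6 + 2} = 40 \left(7 + 9\right) 2 \cdot 2 \cdot \frac{1}{8} = 40 \cdot 16 \cdot 2 \cdot 2 \cdot \frac{1}{8} = 40 \cdot 16 \cdot \frac{1}{2} = 40 \cdot 8 = 320$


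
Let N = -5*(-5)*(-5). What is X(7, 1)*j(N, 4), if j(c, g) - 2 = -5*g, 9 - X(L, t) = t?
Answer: -144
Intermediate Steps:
X(L, t) = 9 - t
N = -125 (N = 25*(-5) = -125)
j(c, g) = 2 - 5*g
X(7, 1)*j(N, 4) = (9 - 1*1)*(2 - 5*4) = (9 - 1)*(2 - 20) = 8*(-18) = -144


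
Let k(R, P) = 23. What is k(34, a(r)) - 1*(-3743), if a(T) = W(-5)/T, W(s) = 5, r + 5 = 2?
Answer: 3766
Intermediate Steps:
r = -3 (r = -5 + 2 = -3)
a(T) = 5/T
k(34, a(r)) - 1*(-3743) = 23 - 1*(-3743) = 23 + 3743 = 3766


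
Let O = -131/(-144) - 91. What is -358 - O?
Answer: -38579/144 ≈ -267.91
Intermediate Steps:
O = -12973/144 (O = -131*(-1/144) - 91 = 131/144 - 91 = -12973/144 ≈ -90.090)
-358 - O = -358 - 1*(-12973/144) = -358 + 12973/144 = -38579/144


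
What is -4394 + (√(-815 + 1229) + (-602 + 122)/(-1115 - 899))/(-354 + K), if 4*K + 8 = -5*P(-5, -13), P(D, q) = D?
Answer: -6190237402/1408793 - 12*√46/1399 ≈ -4394.1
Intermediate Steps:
K = 17/4 (K = -2 + (-5*(-5))/4 = -2 + (¼)*25 = -2 + 25/4 = 17/4 ≈ 4.2500)
-4394 + (√(-815 + 1229) + (-602 + 122)/(-1115 - 899))/(-354 + K) = -4394 + (√(-815 + 1229) + (-602 + 122)/(-1115 - 899))/(-354 + 17/4) = -4394 + (√414 - 480/(-2014))/(-1399/4) = -4394 + (3*√46 - 480*(-1/2014))*(-4/1399) = -4394 + (3*√46 + 240/1007)*(-4/1399) = -4394 + (240/1007 + 3*√46)*(-4/1399) = -4394 + (-960/1408793 - 12*√46/1399) = -6190237402/1408793 - 12*√46/1399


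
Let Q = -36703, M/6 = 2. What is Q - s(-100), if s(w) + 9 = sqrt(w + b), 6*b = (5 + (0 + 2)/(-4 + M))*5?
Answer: -36694 - 3*I*sqrt(170)/4 ≈ -36694.0 - 9.7788*I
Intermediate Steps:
M = 12 (M = 6*2 = 12)
b = 35/8 (b = ((5 + (0 + 2)/(-4 + 12))*5)/6 = ((5 + 2/8)*5)/6 = ((5 + 2*(1/8))*5)/6 = ((5 + 1/4)*5)/6 = ((21/4)*5)/6 = (1/6)*(105/4) = 35/8 ≈ 4.3750)
s(w) = -9 + sqrt(35/8 + w) (s(w) = -9 + sqrt(w + 35/8) = -9 + sqrt(35/8 + w))
Q - s(-100) = -36703 - (-9 + sqrt(70 + 16*(-100))/4) = -36703 - (-9 + sqrt(70 - 1600)/4) = -36703 - (-9 + sqrt(-1530)/4) = -36703 - (-9 + (3*I*sqrt(170))/4) = -36703 - (-9 + 3*I*sqrt(170)/4) = -36703 + (9 - 3*I*sqrt(170)/4) = -36694 - 3*I*sqrt(170)/4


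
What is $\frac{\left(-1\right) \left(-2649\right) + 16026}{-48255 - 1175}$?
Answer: $- \frac{3735}{9886} \approx -0.37781$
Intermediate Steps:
$\frac{\left(-1\right) \left(-2649\right) + 16026}{-48255 - 1175} = \frac{2649 + 16026}{-49430} = 18675 \left(- \frac{1}{49430}\right) = - \frac{3735}{9886}$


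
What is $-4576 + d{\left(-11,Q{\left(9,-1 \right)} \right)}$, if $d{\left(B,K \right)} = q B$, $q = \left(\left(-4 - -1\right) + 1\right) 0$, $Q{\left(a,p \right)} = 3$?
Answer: $-4576$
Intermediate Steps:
$q = 0$ ($q = \left(\left(-4 + 1\right) + 1\right) 0 = \left(-3 + 1\right) 0 = \left(-2\right) 0 = 0$)
$d{\left(B,K \right)} = 0$ ($d{\left(B,K \right)} = 0 B = 0$)
$-4576 + d{\left(-11,Q{\left(9,-1 \right)} \right)} = -4576 + 0 = -4576$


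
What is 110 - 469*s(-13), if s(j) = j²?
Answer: -79151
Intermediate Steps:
110 - 469*s(-13) = 110 - 469*(-13)² = 110 - 469*169 = 110 - 79261 = -79151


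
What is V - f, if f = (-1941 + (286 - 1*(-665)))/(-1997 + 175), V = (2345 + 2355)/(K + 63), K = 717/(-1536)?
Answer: 2176381985/29167487 ≈ 74.617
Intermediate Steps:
K = -239/512 (K = 717*(-1/1536) = -239/512 ≈ -0.46680)
V = 2406400/32017 (V = (2345 + 2355)/(-239/512 + 63) = 4700/(32017/512) = 4700*(512/32017) = 2406400/32017 ≈ 75.160)
f = 495/911 (f = (-1941 + (286 + 665))/(-1822) = (-1941 + 951)*(-1/1822) = -990*(-1/1822) = 495/911 ≈ 0.54336)
V - f = 2406400/32017 - 1*495/911 = 2406400/32017 - 495/911 = 2176381985/29167487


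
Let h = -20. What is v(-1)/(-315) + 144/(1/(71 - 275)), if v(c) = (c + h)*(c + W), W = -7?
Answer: -440648/15 ≈ -29377.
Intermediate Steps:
v(c) = (-20 + c)*(-7 + c) (v(c) = (c - 20)*(c - 7) = (-20 + c)*(-7 + c))
v(-1)/(-315) + 144/(1/(71 - 275)) = (140 + (-1)**2 - 27*(-1))/(-315) + 144/(1/(71 - 275)) = (140 + 1 + 27)*(-1/315) + 144/(1/(-204)) = 168*(-1/315) + 144/(-1/204) = -8/15 + 144*(-204) = -8/15 - 29376 = -440648/15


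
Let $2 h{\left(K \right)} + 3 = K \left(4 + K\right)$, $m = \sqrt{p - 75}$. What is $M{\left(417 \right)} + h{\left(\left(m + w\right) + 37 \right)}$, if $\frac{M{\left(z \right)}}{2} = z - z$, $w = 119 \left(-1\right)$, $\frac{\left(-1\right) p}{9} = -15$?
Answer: $\frac{6453}{2} - 160 \sqrt{15} \approx 2606.8$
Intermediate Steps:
$p = 135$ ($p = \left(-9\right) \left(-15\right) = 135$)
$m = 2 \sqrt{15}$ ($m = \sqrt{135 - 75} = \sqrt{60} = 2 \sqrt{15} \approx 7.746$)
$w = -119$
$h{\left(K \right)} = - \frac{3}{2} + \frac{K \left(4 + K\right)}{2}$
$M{\left(z \right)} = 0$ ($M{\left(z \right)} = 2 \left(z - z\right) = 2 \cdot 0 = 0$)
$M{\left(417 \right)} + h{\left(\left(m + w\right) + 37 \right)} = 0 + \left(- \frac{3}{2} + \frac{\left(\left(2 \sqrt{15} - 119\right) + 37\right)^{2}}{2} + 2 \left(\left(2 \sqrt{15} - 119\right) + 37\right)\right) = 0 + \left(- \frac{3}{2} + \frac{\left(\left(-119 + 2 \sqrt{15}\right) + 37\right)^{2}}{2} + 2 \left(\left(-119 + 2 \sqrt{15}\right) + 37\right)\right) = 0 + \left(- \frac{3}{2} + \frac{\left(-82 + 2 \sqrt{15}\right)^{2}}{2} + 2 \left(-82 + 2 \sqrt{15}\right)\right) = 0 - \left(\frac{331}{2} - 4 \sqrt{15} - \frac{\left(-82 + 2 \sqrt{15}\right)^{2}}{2}\right) = 0 + \left(- \frac{331}{2} + \frac{\left(-82 + 2 \sqrt{15}\right)^{2}}{2} + 4 \sqrt{15}\right) = - \frac{331}{2} + \frac{\left(-82 + 2 \sqrt{15}\right)^{2}}{2} + 4 \sqrt{15}$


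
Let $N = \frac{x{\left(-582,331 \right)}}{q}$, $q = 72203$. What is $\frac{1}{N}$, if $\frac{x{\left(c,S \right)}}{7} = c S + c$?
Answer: $- \frac{72203}{1352568} \approx -0.053382$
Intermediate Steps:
$x{\left(c,S \right)} = 7 c + 7 S c$ ($x{\left(c,S \right)} = 7 \left(c S + c\right) = 7 \left(S c + c\right) = 7 \left(c + S c\right) = 7 c + 7 S c$)
$N = - \frac{1352568}{72203}$ ($N = \frac{7 \left(-582\right) \left(1 + 331\right)}{72203} = 7 \left(-582\right) 332 \cdot \frac{1}{72203} = \left(-1352568\right) \frac{1}{72203} = - \frac{1352568}{72203} \approx -18.733$)
$\frac{1}{N} = \frac{1}{- \frac{1352568}{72203}} = - \frac{72203}{1352568}$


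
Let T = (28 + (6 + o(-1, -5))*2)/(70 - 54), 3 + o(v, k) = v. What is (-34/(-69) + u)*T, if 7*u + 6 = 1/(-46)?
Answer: -355/483 ≈ -0.73499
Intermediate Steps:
o(v, k) = -3 + v
u = -277/322 (u = -6/7 + (1/7)/(-46) = -6/7 + (1/7)*(-1/46) = -6/7 - 1/322 = -277/322 ≈ -0.86025)
T = 2 (T = (28 + (6 + (-3 - 1))*2)/(70 - 54) = (28 + (6 - 4)*2)/16 = (28 + 2*2)*(1/16) = (28 + 4)*(1/16) = 32*(1/16) = 2)
(-34/(-69) + u)*T = (-34/(-69) - 277/322)*2 = (-34*(-1/69) - 277/322)*2 = (34/69 - 277/322)*2 = -355/966*2 = -355/483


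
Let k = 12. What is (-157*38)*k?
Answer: -71592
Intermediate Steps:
(-157*38)*k = -157*38*12 = -5966*12 = -71592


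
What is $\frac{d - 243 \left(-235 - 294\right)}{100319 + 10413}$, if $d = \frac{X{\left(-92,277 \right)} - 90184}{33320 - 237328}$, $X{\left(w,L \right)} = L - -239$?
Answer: $\frac{6556176511}{5647553464} \approx 1.1609$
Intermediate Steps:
$X{\left(w,L \right)} = 239 + L$ ($X{\left(w,L \right)} = L + 239 = 239 + L$)
$d = \frac{22417}{51002}$ ($d = \frac{\left(239 + 277\right) - 90184}{33320 - 237328} = \frac{516 - 90184}{-204008} = \left(-89668\right) \left(- \frac{1}{204008}\right) = \frac{22417}{51002} \approx 0.43953$)
$\frac{d - 243 \left(-235 - 294\right)}{100319 + 10413} = \frac{\frac{22417}{51002} - 243 \left(-235 - 294\right)}{100319 + 10413} = \frac{\frac{22417}{51002} - -128547}{110732} = \left(\frac{22417}{51002} + 128547\right) \frac{1}{110732} = \frac{6556176511}{51002} \cdot \frac{1}{110732} = \frac{6556176511}{5647553464}$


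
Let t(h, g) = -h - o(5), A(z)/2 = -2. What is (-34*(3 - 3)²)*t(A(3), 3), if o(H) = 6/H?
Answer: 0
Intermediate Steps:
A(z) = -4 (A(z) = 2*(-2) = -4)
t(h, g) = -6/5 - h (t(h, g) = -h - 6/5 = -6/5 - h)
(-34*(3 - 3)²)*t(A(3), 3) = (-34*(3 - 3)²)*(-6/5 - 1*(-4)) = (-34*0²)*(-6/5 + 4) = -34*0*(14/5) = 0*(14/5) = 0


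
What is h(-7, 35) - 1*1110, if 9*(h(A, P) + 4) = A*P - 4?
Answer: -3425/3 ≈ -1141.7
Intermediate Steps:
h(A, P) = -40/9 + A*P/9 (h(A, P) = -4 + (A*P - 4)/9 = -4 + (-4 + A*P)/9 = -4 + (-4/9 + A*P/9) = -40/9 + A*P/9)
h(-7, 35) - 1*1110 = (-40/9 + (⅑)*(-7)*35) - 1*1110 = (-40/9 - 245/9) - 1110 = -95/3 - 1110 = -3425/3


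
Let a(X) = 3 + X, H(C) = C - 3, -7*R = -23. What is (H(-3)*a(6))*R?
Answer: -1242/7 ≈ -177.43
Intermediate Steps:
R = 23/7 (R = -1/7*(-23) = 23/7 ≈ 3.2857)
H(C) = -3 + C
(H(-3)*a(6))*R = ((-3 - 3)*(3 + 6))*(23/7) = -6*9*(23/7) = -54*23/7 = -1242/7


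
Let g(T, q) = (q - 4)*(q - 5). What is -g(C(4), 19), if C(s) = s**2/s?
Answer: -210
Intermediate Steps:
C(s) = s
g(T, q) = (-5 + q)*(-4 + q) (g(T, q) = (-4 + q)*(-5 + q) = (-5 + q)*(-4 + q))
-g(C(4), 19) = -(20 + 19**2 - 9*19) = -(20 + 361 - 171) = -1*210 = -210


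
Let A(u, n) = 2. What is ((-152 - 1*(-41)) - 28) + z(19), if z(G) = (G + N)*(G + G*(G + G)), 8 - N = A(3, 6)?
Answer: 18386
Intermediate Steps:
N = 6 (N = 8 - 1*2 = 8 - 2 = 6)
z(G) = (6 + G)*(G + 2*G²) (z(G) = (G + 6)*(G + G*(G + G)) = (6 + G)*(G + G*(2*G)) = (6 + G)*(G + 2*G²))
((-152 - 1*(-41)) - 28) + z(19) = ((-152 - 1*(-41)) - 28) + 19*(6 + 2*19² + 13*19) = ((-152 + 41) - 28) + 19*(6 + 2*361 + 247) = (-111 - 28) + 19*(6 + 722 + 247) = -139 + 19*975 = -139 + 18525 = 18386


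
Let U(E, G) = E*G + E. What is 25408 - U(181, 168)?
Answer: -5181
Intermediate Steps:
U(E, G) = E + E*G
25408 - U(181, 168) = 25408 - 181*(1 + 168) = 25408 - 181*169 = 25408 - 1*30589 = 25408 - 30589 = -5181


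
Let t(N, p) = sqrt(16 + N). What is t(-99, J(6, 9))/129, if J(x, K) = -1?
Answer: I*sqrt(83)/129 ≈ 0.070624*I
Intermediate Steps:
t(-99, J(6, 9))/129 = sqrt(16 - 99)/129 = sqrt(-83)*(1/129) = (I*sqrt(83))*(1/129) = I*sqrt(83)/129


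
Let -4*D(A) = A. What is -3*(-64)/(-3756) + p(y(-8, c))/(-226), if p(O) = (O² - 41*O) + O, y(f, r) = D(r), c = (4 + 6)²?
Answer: -512241/70738 ≈ -7.2414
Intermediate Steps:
D(A) = -A/4
c = 100 (c = 10² = 100)
y(f, r) = -r/4
p(O) = O² - 40*O
-3*(-64)/(-3756) + p(y(-8, c))/(-226) = -3*(-64)/(-3756) + ((-¼*100)*(-40 - ¼*100))/(-226) = 192*(-1/3756) - 25*(-40 - 25)*(-1/226) = -16/313 - 25*(-65)*(-1/226) = -16/313 + 1625*(-1/226) = -16/313 - 1625/226 = -512241/70738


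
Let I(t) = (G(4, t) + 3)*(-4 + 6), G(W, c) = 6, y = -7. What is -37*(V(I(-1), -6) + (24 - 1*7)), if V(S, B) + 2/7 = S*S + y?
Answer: -86432/7 ≈ -12347.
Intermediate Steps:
I(t) = 18 (I(t) = (6 + 3)*(-4 + 6) = 9*2 = 18)
V(S, B) = -51/7 + S**2 (V(S, B) = -2/7 + (S*S - 7) = -2/7 + (S**2 - 7) = -2/7 + (-7 + S**2) = -51/7 + S**2)
-37*(V(I(-1), -6) + (24 - 1*7)) = -37*((-51/7 + 18**2) + (24 - 1*7)) = -37*((-51/7 + 324) + (24 - 7)) = -37*(2217/7 + 17) = -37*2336/7 = -86432/7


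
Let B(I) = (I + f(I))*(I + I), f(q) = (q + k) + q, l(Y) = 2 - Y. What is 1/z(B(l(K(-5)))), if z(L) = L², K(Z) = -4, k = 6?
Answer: 1/82944 ≈ 1.2056e-5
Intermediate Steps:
f(q) = 6 + 2*q (f(q) = (q + 6) + q = (6 + q) + q = 6 + 2*q)
B(I) = 2*I*(6 + 3*I) (B(I) = (I + (6 + 2*I))*(I + I) = (6 + 3*I)*(2*I) = 2*I*(6 + 3*I))
1/z(B(l(K(-5)))) = 1/((6*(2 - 1*(-4))*(2 + (2 - 1*(-4))))²) = 1/((6*(2 + 4)*(2 + (2 + 4)))²) = 1/((6*6*(2 + 6))²) = 1/((6*6*8)²) = 1/(288²) = 1/82944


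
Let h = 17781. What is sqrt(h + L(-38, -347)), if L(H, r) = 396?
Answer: sqrt(18177) ≈ 134.82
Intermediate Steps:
sqrt(h + L(-38, -347)) = sqrt(17781 + 396) = sqrt(18177)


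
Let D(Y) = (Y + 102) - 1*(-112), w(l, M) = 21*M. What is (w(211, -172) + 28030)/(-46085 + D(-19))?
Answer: -12209/22945 ≈ -0.53210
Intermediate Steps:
D(Y) = 214 + Y (D(Y) = (102 + Y) + 112 = 214 + Y)
(w(211, -172) + 28030)/(-46085 + D(-19)) = (21*(-172) + 28030)/(-46085 + (214 - 19)) = (-3612 + 28030)/(-46085 + 195) = 24418/(-45890) = 24418*(-1/45890) = -12209/22945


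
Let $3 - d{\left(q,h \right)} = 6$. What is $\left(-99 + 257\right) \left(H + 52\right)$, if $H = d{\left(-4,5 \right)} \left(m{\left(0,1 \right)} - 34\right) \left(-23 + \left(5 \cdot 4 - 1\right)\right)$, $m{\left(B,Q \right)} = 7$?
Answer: $-42976$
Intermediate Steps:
$d{\left(q,h \right)} = -3$ ($d{\left(q,h \right)} = 3 - 6 = -3$)
$H = -324$ ($H = - 3 \left(7 - 34\right) \left(-23 + \left(5 \cdot 4 - 1\right)\right) = - 3 \left(- 27 \left(-23 + \left(20 - 1\right)\right)\right) = - 3 \left(- 27 \left(-23 + 19\right)\right) = - 3 \left(\left(-27\right) \left(-4\right)\right) = \left(-3\right) 108 = -324$)
$\left(-99 + 257\right) \left(H + 52\right) = \left(-99 + 257\right) \left(-324 + 52\right) = 158 \left(-272\right) = -42976$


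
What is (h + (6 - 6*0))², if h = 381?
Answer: 149769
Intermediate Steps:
(h + (6 - 6*0))² = (381 + (6 - 6*0))² = (381 + (6 + 0))² = (381 + 6)² = 387² = 149769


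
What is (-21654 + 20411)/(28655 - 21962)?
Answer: -1243/6693 ≈ -0.18572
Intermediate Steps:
(-21654 + 20411)/(28655 - 21962) = -1243/6693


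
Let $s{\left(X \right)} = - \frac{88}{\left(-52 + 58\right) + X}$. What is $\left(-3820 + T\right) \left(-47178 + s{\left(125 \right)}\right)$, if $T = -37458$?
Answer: $\frac{255114798868}{131} \approx 1.9474 \cdot 10^{9}$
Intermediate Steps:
$s{\left(X \right)} = - \frac{88}{6 + X}$
$\left(-3820 + T\right) \left(-47178 + s{\left(125 \right)}\right) = \left(-3820 - 37458\right) \left(-47178 - \frac{88}{6 + 125}\right) = - 41278 \left(-47178 - \frac{88}{131}\right) = \left(-41278\right) \left(- \frac{6180406}{131}\right) = \frac{255114798868}{131}$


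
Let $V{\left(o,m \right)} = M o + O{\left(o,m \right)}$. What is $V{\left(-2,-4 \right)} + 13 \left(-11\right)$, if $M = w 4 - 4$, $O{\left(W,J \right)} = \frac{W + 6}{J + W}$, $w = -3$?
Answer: $- \frac{335}{3} \approx -111.67$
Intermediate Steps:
$O{\left(W,J \right)} = \frac{6 + W}{J + W}$
$M = -16$ ($M = \left(-3\right) 4 - 4 = -12 - 4 = -16$)
$V{\left(o,m \right)} = - 16 o + \frac{6 + o}{m + o}$
$V{\left(-2,-4 \right)} + 13 \left(-11\right) = \frac{6 - 2 - - 32 \left(-4 - 2\right)}{-4 - 2} + 13 \left(-11\right) = \frac{6 - 2 - \left(-32\right) \left(-6\right)}{-6} - 143 = - \frac{6 - 2 - 192}{6} - 143 = \left(- \frac{1}{6}\right) \left(-188\right) - 143 = \frac{94}{3} - 143 = - \frac{335}{3}$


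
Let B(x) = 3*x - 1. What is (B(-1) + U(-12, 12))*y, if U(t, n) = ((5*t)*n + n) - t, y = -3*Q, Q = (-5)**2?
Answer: 52500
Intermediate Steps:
Q = 25
y = -75 (y = -3*25 = -75)
B(x) = -1 + 3*x
U(t, n) = n - t + 5*n*t (U(t, n) = (5*n*t + n) - t = (n + 5*n*t) - t = n - t + 5*n*t)
(B(-1) + U(-12, 12))*y = ((-1 + 3*(-1)) + (12 - 1*(-12) + 5*12*(-12)))*(-75) = ((-1 - 3) + (12 + 12 - 720))*(-75) = (-4 - 696)*(-75) = -700*(-75) = 52500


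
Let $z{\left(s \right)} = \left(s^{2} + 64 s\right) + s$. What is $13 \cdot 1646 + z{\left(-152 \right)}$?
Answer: $34622$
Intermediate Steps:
$z{\left(s \right)} = s^{2} + 65 s$
$13 \cdot 1646 + z{\left(-152 \right)} = 13 \cdot 1646 - 152 \left(65 - 152\right) = 21398 - -13224 = 21398 + 13224 = 34622$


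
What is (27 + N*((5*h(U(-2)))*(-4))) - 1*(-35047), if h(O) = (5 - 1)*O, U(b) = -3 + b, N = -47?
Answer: 16274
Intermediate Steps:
h(O) = 4*O
(27 + N*((5*h(U(-2)))*(-4))) - 1*(-35047) = (27 - 47*5*(4*(-3 - 2))*(-4)) - 1*(-35047) = (27 - 47*5*(4*(-5))*(-4)) + 35047 = (27 - 47*5*(-20)*(-4)) + 35047 = (27 - (-4700)*(-4)) + 35047 = (27 - 47*400) + 35047 = (27 - 18800) + 35047 = -18773 + 35047 = 16274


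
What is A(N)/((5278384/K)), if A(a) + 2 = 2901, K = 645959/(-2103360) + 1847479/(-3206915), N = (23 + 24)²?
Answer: -690825790205863/1424170654324368384 ≈ -0.00048507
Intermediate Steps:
N = 2209 (N = 47² = 2209)
K = -238297961437/269811869376 (K = 645959*(-1/2103360) + 1847479*(-1/3206915) = -645959/2103360 - 1847479/3206915 = -238297961437/269811869376 ≈ -0.88320)
A(a) = 2899 (A(a) = -2 + 2901 = 2899)
A(N)/((5278384/K)) = 2899/((5278384/(-238297961437/269811869376))) = 2899/((5278384*(-269811869376/238297961437))) = 2899/(-1424170654324368384/238297961437) = 2899*(-238297961437/1424170654324368384) = -690825790205863/1424170654324368384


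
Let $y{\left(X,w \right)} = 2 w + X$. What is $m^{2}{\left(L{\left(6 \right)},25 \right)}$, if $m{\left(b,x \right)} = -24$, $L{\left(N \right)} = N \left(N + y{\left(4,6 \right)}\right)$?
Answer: $576$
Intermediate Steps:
$y{\left(X,w \right)} = X + 2 w$
$L{\left(N \right)} = N \left(16 + N\right)$ ($L{\left(N \right)} = N \left(N + \left(4 + 2 \cdot 6\right)\right) = N \left(N + \left(4 + 12\right)\right) = N \left(N + 16\right) = N \left(16 + N\right)$)
$m^{2}{\left(L{\left(6 \right)},25 \right)} = \left(-24\right)^{2} = 576$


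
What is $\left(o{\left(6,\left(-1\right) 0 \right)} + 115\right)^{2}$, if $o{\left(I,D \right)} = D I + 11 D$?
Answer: $13225$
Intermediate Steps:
$o{\left(I,D \right)} = 11 D + D I$
$\left(o{\left(6,\left(-1\right) 0 \right)} + 115\right)^{2} = \left(\left(-1\right) 0 \left(11 + 6\right) + 115\right)^{2} = \left(0 \cdot 17 + 115\right)^{2} = \left(0 + 115\right)^{2} = 115^{2} = 13225$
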